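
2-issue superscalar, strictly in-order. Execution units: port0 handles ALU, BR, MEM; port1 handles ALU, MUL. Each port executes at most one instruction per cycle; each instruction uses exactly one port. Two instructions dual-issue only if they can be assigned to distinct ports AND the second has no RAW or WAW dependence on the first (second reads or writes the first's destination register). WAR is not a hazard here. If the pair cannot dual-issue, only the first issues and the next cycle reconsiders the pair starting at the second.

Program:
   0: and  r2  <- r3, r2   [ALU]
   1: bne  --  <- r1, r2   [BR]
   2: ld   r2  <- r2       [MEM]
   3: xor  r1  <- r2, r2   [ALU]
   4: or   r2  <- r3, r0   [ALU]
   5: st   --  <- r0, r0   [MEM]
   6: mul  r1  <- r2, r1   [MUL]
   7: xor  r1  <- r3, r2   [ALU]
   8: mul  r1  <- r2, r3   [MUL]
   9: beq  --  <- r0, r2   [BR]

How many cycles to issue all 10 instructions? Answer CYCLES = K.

#0 head=0: and.ALU i0 RAW r2
#1 head=1: bne.BR i1 no-port BR/MEM
#2 head=2: ld.MEM i2 RAW r2
#3 head=3: xor.ALU/or.ALU i3+i4 2-wide
#4 head=5: st.MEM/mul.MUL i5+i6 2-wide
#5 head=7: xor.ALU i7 WAW r1
#6 head=8: mul.MUL/beq.BR i8+i9 2-wide

CYCLES = 7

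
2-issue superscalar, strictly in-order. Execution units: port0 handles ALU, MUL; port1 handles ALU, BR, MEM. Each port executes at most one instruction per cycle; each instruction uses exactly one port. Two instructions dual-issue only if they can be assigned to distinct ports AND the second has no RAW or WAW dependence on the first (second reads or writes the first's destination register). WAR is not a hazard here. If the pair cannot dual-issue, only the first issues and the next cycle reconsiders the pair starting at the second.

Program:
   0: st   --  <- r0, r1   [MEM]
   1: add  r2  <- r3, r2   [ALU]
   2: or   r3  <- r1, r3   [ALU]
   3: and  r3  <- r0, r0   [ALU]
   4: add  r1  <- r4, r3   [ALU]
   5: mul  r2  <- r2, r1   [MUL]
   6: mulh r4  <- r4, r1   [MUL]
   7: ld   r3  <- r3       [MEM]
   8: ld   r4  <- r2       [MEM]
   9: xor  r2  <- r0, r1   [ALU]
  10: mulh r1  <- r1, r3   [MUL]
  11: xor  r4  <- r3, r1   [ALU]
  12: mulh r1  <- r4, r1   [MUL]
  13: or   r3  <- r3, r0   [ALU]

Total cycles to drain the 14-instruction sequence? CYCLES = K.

CYCLES = 10

[0] i0/i1  st;add  -- pair
[1] i2  or  -- WAW r3
[2] i3  and  -- RAW r3
[3] i4  add  -- RAW r1
[4] i5  mul  -- no-port MUL/MUL
[5] i6/i7  mulh;ld  -- pair
[6] i8/i9  ld;xor  -- pair
[7] i10  mulh  -- RAW r1
[8] i11  xor  -- RAW r4
[9] i12/i13  mulh;or  -- pair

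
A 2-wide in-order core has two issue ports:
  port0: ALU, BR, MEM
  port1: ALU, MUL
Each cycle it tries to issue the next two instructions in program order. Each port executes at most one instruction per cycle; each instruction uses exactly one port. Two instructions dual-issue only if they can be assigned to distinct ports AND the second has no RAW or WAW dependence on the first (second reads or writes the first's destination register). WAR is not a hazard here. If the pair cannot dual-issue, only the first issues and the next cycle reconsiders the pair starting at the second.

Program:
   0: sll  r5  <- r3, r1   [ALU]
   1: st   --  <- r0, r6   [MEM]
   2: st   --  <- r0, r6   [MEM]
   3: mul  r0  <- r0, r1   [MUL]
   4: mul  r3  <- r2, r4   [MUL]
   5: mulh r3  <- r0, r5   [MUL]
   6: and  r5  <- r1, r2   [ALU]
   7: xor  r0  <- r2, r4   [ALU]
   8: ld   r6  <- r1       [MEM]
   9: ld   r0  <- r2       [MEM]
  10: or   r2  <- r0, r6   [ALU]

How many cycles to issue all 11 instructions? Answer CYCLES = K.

CYCLES = 7

[0] i0/i1  sll.ALU;st.MEM  -- dual
[1] i2/i3  st.MEM;mul.MUL  -- dual
[2] i4  mul.MUL  -- no-port MUL/MUL
[3] i5/i6  mulh.MUL;and.ALU  -- dual
[4] i7/i8  xor.ALU;ld.MEM  -- dual
[5] i9  ld.MEM  -- RAW r0
[6] i10  or.ALU  -- tail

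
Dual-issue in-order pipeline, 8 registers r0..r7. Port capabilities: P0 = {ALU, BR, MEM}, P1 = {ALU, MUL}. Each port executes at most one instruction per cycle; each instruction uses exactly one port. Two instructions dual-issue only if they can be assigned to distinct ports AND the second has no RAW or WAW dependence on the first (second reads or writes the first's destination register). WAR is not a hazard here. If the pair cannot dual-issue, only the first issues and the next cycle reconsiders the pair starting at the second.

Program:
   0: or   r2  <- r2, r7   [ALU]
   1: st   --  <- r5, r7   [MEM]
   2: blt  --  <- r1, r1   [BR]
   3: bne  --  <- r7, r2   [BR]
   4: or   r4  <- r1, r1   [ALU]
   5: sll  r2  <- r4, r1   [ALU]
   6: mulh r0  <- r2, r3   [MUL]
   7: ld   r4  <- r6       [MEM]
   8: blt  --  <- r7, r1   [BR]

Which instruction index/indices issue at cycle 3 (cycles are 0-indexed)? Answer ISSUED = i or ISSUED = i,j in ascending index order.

ISSUED = 5

[0] i0+i1  or.ALU+st.MEM  -- dual
[1] i2  blt.BR  -- no-port BR/BR
[2] i3+i4  bne.BR+or.ALU  -- dual
[3] i5  sll.ALU  -- RAW r2
[4] i6+i7  mulh.MUL+ld.MEM  -- dual
[5] i8  blt.BR  -- tail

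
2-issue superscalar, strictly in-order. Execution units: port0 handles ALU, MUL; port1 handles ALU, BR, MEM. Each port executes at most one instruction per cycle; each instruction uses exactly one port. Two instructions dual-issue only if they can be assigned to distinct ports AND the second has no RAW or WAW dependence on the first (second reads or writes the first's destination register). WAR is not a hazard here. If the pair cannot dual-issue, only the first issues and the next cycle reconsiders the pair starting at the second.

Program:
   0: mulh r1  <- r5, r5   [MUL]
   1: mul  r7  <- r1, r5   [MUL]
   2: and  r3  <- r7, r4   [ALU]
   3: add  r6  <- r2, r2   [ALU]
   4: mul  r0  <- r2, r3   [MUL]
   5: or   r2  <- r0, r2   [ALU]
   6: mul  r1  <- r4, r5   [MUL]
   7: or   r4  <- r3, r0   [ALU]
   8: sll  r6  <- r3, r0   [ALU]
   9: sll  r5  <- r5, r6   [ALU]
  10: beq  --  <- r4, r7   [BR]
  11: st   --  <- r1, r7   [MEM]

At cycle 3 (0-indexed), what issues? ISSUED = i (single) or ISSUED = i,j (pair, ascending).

ISSUED = 4

0. mulh.MUL @i0  | no-port MUL/MUL
1. mul.MUL @i1  | RAW r7
2. and.ALU/add.ALU @i2&i3  | dual
3. mul.MUL @i4  | RAW r0
4. or.ALU/mul.MUL @i5&i6  | dual
5. or.ALU/sll.ALU @i7&i8  | dual
6. sll.ALU/beq.BR @i9&i10  | dual
7. st.MEM @i11  | tail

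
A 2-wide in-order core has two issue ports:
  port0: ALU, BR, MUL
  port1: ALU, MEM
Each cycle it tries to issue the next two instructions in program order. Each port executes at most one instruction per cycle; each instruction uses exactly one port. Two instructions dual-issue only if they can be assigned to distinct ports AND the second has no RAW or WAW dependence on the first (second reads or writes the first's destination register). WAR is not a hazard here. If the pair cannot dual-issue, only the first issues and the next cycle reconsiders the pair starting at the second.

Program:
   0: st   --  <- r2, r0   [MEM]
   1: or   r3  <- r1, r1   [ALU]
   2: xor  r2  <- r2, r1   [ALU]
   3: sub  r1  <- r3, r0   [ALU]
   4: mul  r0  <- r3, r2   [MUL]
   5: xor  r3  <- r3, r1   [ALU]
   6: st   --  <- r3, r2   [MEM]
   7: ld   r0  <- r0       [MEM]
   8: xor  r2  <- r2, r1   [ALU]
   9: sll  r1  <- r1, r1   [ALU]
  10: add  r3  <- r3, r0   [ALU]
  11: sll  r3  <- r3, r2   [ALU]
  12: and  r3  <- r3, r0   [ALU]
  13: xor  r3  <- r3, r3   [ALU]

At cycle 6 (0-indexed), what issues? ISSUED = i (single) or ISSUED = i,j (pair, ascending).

ISSUED = 11

#0 head=0: st/or i0/i1 dual
#1 head=2: xor/sub i2/i3 dual
#2 head=4: mul/xor i4/i5 dual
#3 head=6: st i6 no-port MEM/MEM
#4 head=7: ld/xor i7/i8 dual
#5 head=9: sll/add i9/i10 dual
#6 head=11: sll i11 RAW+WAW r3
#7 head=12: and i12 RAW+WAW r3
#8 head=13: xor i13 tail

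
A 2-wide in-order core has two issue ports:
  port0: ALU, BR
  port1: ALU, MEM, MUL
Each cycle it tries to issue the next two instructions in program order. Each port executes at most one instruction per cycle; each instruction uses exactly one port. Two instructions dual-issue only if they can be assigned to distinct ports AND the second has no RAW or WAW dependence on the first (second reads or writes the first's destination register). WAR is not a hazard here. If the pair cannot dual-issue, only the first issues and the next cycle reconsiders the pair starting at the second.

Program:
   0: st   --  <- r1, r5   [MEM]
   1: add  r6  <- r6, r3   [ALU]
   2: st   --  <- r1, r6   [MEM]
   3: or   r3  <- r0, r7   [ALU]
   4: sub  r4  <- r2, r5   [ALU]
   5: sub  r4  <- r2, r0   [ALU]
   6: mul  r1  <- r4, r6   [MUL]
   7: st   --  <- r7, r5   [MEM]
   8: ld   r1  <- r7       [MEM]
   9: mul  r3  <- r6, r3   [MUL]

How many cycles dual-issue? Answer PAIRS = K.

PAIRS = 2

[0] i0,i1  st+add  -- dual
[1] i2,i3  st+or  -- dual
[2] i4  sub  -- WAW r4
[3] i5  sub  -- RAW r4
[4] i6  mul  -- no-port MUL/MEM
[5] i7  st  -- no-port MEM/MEM
[6] i8  ld  -- no-port MEM/MUL
[7] i9  mul  -- tail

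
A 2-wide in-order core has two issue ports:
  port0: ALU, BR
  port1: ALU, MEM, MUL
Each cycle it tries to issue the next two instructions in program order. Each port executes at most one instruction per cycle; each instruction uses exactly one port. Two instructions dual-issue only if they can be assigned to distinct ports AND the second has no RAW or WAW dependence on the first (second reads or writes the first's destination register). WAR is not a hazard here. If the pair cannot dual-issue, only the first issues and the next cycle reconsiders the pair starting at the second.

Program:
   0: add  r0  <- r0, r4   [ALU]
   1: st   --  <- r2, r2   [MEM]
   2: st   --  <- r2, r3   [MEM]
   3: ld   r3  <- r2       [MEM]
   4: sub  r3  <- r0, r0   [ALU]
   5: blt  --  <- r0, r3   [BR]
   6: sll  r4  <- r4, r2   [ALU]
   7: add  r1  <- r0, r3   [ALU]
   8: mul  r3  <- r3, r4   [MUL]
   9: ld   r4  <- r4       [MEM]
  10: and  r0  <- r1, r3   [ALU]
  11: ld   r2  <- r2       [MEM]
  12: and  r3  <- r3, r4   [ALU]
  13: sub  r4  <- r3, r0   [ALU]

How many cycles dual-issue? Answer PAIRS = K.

c0: i0/i1 add.ALU;st.MEM  2-wide
c1: i2 st.MEM  no-port MEM/MEM
c2: i3 ld.MEM  WAW r3
c3: i4 sub.ALU  RAW r3
c4: i5/i6 blt.BR;sll.ALU  2-wide
c5: i7/i8 add.ALU;mul.MUL  2-wide
c6: i9/i10 ld.MEM;and.ALU  2-wide
c7: i11/i12 ld.MEM;and.ALU  2-wide
c8: i13 sub.ALU  tail

PAIRS = 5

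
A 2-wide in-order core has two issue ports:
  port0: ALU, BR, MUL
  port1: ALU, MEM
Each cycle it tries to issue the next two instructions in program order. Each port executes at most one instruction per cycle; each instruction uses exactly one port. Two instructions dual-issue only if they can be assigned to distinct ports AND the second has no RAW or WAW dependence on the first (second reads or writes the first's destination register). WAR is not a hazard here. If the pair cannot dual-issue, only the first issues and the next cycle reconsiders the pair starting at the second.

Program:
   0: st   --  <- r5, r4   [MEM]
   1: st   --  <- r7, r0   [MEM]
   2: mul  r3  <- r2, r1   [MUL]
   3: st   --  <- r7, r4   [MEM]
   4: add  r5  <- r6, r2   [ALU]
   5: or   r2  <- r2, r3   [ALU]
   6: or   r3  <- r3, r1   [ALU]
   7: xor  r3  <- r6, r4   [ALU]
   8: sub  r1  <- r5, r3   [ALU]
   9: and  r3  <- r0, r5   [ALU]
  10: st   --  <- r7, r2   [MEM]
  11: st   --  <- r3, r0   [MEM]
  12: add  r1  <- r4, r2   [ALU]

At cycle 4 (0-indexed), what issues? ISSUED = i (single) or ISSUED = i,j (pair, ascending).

#0 head=0: st i0 no-port MEM/MEM
#1 head=1: st/mul i1,i2 pair
#2 head=3: st/add i3,i4 pair
#3 head=5: or/or i5,i6 pair
#4 head=7: xor i7 RAW r3
#5 head=8: sub/and i8,i9 pair
#6 head=10: st i10 no-port MEM/MEM
#7 head=11: st/add i11,i12 pair

ISSUED = 7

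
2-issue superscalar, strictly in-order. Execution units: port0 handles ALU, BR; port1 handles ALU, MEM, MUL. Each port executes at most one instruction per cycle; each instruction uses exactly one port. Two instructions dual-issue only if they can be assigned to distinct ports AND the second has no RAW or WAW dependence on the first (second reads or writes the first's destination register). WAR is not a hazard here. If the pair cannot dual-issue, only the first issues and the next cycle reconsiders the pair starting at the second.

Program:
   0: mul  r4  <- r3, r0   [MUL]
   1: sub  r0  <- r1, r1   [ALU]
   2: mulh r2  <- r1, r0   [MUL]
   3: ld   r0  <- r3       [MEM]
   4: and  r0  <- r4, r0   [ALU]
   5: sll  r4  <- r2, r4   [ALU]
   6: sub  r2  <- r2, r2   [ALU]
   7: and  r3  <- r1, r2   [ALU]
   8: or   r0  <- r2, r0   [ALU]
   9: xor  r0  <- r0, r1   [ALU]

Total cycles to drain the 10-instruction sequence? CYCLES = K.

CYCLES = 7

#0 head=0: mul.MUL;sub.ALU i0+i1 pair
#1 head=2: mulh.MUL i2 no-port MUL/MEM
#2 head=3: ld.MEM i3 RAW+WAW r0
#3 head=4: and.ALU;sll.ALU i4+i5 pair
#4 head=6: sub.ALU i6 RAW r2
#5 head=7: and.ALU;or.ALU i7+i8 pair
#6 head=9: xor.ALU i9 tail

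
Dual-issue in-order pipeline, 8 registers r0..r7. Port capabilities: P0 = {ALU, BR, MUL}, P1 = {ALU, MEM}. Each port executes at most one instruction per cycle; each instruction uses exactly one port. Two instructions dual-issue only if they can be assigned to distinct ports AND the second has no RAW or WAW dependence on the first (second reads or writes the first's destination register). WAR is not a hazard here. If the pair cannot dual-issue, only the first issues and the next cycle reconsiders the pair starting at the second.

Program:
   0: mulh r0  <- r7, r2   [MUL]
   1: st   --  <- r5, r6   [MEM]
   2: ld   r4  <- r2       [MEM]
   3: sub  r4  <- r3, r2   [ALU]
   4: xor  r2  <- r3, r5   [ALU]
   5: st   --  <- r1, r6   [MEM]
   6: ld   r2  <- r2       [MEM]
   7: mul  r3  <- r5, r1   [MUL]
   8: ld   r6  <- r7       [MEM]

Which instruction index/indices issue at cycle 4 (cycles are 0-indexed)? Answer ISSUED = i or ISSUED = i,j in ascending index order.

0. mulh+st @i0/i1  | dual
1. ld @i2  | WAW r4
2. sub+xor @i3/i4  | dual
3. st @i5  | no-port MEM/MEM
4. ld+mul @i6/i7  | dual
5. ld @i8  | tail

ISSUED = 6,7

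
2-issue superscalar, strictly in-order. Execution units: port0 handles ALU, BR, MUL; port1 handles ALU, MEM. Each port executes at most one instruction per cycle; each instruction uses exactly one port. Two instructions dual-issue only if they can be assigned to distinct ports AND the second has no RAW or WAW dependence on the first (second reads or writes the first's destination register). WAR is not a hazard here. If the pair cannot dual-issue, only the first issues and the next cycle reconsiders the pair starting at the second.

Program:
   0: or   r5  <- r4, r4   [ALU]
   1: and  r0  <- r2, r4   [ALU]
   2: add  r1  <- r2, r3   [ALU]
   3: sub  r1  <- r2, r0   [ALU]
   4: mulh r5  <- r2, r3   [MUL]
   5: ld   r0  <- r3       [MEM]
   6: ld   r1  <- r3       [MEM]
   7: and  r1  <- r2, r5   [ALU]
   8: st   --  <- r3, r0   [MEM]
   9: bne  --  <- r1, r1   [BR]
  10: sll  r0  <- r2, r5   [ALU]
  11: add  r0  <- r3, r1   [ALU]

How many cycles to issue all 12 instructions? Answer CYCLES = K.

[0] i0/i1  or;and  -- 2-wide
[1] i2  add  -- WAW r1
[2] i3/i4  sub;mulh  -- 2-wide
[3] i5  ld  -- no-port MEM/MEM
[4] i6  ld  -- WAW r1
[5] i7/i8  and;st  -- 2-wide
[6] i9/i10  bne;sll  -- 2-wide
[7] i11  add  -- tail

CYCLES = 8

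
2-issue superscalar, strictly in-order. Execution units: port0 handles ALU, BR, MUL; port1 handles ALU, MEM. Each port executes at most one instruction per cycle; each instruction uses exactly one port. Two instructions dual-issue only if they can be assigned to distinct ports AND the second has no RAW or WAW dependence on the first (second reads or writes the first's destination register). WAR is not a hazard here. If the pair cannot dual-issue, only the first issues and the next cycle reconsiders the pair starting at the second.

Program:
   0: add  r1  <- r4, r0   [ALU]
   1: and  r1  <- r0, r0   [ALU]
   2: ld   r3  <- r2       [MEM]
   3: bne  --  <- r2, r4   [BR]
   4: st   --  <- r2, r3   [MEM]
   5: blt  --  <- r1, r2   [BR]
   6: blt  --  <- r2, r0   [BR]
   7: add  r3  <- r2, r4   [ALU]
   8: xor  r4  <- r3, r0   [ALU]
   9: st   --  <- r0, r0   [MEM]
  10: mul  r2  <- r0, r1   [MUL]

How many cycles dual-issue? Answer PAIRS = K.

c0: i0 add  WAW r1
c1: i1&i2 and/ld  2-wide
c2: i3&i4 bne/st  2-wide
c3: i5 blt  no-port BR/BR
c4: i6&i7 blt/add  2-wide
c5: i8&i9 xor/st  2-wide
c6: i10 mul  tail

PAIRS = 4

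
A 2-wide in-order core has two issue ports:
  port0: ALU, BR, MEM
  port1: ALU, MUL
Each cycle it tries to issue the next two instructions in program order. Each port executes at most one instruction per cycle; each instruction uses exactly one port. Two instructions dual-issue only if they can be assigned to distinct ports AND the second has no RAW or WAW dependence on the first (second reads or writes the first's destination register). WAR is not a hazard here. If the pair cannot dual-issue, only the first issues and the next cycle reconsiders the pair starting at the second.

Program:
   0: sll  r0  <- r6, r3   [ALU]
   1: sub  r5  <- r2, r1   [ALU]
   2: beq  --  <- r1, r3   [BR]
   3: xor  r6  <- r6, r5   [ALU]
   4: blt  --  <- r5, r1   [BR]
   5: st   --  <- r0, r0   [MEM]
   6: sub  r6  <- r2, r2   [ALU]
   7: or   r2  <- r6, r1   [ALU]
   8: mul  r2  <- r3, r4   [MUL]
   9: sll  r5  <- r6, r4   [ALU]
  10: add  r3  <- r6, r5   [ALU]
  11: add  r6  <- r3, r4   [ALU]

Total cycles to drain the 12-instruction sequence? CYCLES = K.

CYCLES = 8

[0] i0/i1  sll.ALU+sub.ALU  -- dual
[1] i2/i3  beq.BR+xor.ALU  -- dual
[2] i4  blt.BR  -- no-port BR/MEM
[3] i5/i6  st.MEM+sub.ALU  -- dual
[4] i7  or.ALU  -- WAW r2
[5] i8/i9  mul.MUL+sll.ALU  -- dual
[6] i10  add.ALU  -- RAW r3
[7] i11  add.ALU  -- tail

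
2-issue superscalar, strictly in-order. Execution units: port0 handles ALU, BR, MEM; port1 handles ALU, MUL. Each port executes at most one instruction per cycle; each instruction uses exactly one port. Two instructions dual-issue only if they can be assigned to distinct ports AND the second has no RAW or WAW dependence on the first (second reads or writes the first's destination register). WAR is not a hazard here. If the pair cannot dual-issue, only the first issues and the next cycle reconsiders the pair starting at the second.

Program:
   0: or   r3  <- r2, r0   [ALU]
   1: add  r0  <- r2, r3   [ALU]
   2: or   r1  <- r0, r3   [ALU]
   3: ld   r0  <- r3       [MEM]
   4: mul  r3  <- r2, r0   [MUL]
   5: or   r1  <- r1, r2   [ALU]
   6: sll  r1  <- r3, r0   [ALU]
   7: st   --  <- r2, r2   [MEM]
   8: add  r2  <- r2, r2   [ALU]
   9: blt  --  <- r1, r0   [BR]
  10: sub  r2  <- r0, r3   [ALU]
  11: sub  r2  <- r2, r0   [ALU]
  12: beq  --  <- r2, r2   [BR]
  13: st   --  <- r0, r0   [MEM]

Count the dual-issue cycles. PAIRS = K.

  cy0 -> i0 (or.ALU) RAW r3
  cy1 -> i1 (add.ALU) RAW r0
  cy2 -> i2+i3 (or.ALU ld.MEM) pair
  cy3 -> i4+i5 (mul.MUL or.ALU) pair
  cy4 -> i6+i7 (sll.ALU st.MEM) pair
  cy5 -> i8+i9 (add.ALU blt.BR) pair
  cy6 -> i10 (sub.ALU) RAW+WAW r2
  cy7 -> i11 (sub.ALU) RAW r2
  cy8 -> i12 (beq.BR) no-port BR/MEM
  cy9 -> i13 (st.MEM) tail

PAIRS = 4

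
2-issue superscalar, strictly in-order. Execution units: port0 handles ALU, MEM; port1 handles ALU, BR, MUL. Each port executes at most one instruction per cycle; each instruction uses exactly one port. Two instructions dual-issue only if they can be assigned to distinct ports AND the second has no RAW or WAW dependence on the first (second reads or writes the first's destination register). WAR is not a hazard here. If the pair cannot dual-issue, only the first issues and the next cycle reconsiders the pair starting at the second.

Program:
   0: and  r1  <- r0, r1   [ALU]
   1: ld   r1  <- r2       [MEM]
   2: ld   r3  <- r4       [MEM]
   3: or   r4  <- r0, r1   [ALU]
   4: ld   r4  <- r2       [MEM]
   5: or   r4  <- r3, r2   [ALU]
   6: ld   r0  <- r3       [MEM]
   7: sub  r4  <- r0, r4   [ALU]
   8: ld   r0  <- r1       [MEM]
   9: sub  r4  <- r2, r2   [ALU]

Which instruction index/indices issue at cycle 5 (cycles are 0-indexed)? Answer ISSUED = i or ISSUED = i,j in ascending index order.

t=0 i0:and.ALU ; WAW r1
t=1 i1:ld.MEM ; no-port MEM/MEM
t=2 i2&i3:ld.MEM;or.ALU ; dual
t=3 i4:ld.MEM ; WAW r4
t=4 i5&i6:or.ALU;ld.MEM ; dual
t=5 i7&i8:sub.ALU;ld.MEM ; dual
t=6 i9:sub.ALU ; tail

ISSUED = 7,8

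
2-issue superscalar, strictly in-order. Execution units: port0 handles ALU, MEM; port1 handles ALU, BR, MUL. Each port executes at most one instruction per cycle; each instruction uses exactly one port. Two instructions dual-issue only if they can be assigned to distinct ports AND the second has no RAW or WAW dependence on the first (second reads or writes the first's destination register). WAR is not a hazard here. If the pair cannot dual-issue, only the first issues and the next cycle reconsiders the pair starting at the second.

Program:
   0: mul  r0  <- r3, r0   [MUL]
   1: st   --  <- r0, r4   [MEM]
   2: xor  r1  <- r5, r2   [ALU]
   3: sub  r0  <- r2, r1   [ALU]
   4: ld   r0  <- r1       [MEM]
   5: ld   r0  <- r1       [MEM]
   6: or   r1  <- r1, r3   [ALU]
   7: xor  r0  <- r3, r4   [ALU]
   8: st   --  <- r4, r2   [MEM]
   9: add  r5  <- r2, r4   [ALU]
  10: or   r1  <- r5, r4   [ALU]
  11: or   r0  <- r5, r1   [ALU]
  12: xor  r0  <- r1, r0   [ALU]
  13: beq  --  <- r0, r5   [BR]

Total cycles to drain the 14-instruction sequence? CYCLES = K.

CYCLES = 11

0. mul @i0  | RAW r0
1. st xor @i1&i2  | dual
2. sub @i3  | WAW r0
3. ld @i4  | no-port MEM/MEM
4. ld or @i5&i6  | dual
5. xor st @i7&i8  | dual
6. add @i9  | RAW r5
7. or @i10  | RAW r1
8. or @i11  | RAW+WAW r0
9. xor @i12  | RAW r0
10. beq @i13  | tail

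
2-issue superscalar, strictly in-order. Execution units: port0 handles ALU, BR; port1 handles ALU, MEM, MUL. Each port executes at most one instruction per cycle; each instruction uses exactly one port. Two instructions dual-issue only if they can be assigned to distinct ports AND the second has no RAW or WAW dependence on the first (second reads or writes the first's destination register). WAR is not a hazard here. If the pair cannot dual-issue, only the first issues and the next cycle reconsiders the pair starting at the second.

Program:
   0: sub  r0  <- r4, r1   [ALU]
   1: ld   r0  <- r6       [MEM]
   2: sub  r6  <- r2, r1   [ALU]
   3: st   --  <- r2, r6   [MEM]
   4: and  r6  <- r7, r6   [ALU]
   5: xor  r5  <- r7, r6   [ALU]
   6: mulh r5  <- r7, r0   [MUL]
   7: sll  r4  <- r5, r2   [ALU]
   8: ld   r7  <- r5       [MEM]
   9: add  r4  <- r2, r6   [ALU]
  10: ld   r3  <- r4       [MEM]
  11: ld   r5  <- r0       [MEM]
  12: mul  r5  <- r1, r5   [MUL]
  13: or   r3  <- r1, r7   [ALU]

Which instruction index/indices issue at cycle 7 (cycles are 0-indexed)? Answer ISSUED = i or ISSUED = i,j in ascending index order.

ISSUED = 10

0. sub @i0  | WAW r0
1. ld+sub @i1+i2  | pair
2. st+and @i3+i4  | pair
3. xor @i5  | WAW r5
4. mulh @i6  | RAW r5
5. sll+ld @i7+i8  | pair
6. add @i9  | RAW r4
7. ld @i10  | no-port MEM/MEM
8. ld @i11  | no-port MEM/MUL
9. mul+or @i12+i13  | pair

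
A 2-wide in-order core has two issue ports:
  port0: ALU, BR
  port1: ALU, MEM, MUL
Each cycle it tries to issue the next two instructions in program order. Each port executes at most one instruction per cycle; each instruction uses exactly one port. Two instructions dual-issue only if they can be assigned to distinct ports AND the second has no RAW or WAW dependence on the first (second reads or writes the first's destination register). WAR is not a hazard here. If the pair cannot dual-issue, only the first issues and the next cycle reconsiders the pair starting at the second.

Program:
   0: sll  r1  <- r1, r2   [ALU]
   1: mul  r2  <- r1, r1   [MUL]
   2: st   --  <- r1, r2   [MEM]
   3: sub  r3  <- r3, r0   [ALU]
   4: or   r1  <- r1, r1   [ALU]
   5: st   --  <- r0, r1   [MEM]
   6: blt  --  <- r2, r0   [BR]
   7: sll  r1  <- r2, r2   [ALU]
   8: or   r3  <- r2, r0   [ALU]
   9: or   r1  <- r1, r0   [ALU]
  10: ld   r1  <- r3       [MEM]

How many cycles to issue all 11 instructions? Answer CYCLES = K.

CYCLES = 8

t=0 i0:sll ; RAW r1
t=1 i1:mul ; no-port MUL/MEM
t=2 i2&i3:st sub ; pair
t=3 i4:or ; RAW r1
t=4 i5&i6:st blt ; pair
t=5 i7&i8:sll or ; pair
t=6 i9:or ; WAW r1
t=7 i10:ld ; tail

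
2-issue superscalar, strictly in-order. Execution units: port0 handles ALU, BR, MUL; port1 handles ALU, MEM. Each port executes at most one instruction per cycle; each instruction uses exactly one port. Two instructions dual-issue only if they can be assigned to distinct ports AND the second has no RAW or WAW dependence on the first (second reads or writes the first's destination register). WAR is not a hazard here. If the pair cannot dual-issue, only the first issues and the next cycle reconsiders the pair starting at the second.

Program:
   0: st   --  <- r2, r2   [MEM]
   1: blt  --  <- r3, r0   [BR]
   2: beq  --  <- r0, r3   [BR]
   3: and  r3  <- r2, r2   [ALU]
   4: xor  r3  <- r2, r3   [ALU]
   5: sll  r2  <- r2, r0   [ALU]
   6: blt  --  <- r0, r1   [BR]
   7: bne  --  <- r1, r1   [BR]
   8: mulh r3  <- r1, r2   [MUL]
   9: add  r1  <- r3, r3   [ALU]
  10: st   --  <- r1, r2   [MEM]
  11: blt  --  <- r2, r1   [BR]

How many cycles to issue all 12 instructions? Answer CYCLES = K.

  cy0 -> i0,i1 (st blt) pair
  cy1 -> i2,i3 (beq and) pair
  cy2 -> i4,i5 (xor sll) pair
  cy3 -> i6 (blt) no-port BR/BR
  cy4 -> i7 (bne) no-port BR/MUL
  cy5 -> i8 (mulh) RAW r3
  cy6 -> i9 (add) RAW r1
  cy7 -> i10,i11 (st blt) pair

CYCLES = 8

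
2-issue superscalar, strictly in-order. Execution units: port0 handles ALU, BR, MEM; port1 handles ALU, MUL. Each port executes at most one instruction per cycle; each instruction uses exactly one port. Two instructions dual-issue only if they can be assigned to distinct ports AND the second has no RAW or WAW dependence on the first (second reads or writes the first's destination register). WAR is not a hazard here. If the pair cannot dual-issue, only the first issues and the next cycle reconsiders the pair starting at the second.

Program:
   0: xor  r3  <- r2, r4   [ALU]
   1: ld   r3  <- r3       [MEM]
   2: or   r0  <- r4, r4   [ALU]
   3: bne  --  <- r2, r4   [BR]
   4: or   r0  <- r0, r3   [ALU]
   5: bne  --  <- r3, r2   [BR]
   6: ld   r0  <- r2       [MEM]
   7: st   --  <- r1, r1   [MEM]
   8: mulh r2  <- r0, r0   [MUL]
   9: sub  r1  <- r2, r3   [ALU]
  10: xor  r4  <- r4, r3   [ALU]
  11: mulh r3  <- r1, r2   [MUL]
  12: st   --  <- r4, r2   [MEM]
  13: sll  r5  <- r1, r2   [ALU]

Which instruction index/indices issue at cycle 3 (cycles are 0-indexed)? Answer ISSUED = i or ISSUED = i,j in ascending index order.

#0 head=0: xor i0 RAW+WAW r3
#1 head=1: ld/or i1/i2 pair
#2 head=3: bne/or i3/i4 pair
#3 head=5: bne i5 no-port BR/MEM
#4 head=6: ld i6 no-port MEM/MEM
#5 head=7: st/mulh i7/i8 pair
#6 head=9: sub/xor i9/i10 pair
#7 head=11: mulh/st i11/i12 pair
#8 head=13: sll i13 tail

ISSUED = 5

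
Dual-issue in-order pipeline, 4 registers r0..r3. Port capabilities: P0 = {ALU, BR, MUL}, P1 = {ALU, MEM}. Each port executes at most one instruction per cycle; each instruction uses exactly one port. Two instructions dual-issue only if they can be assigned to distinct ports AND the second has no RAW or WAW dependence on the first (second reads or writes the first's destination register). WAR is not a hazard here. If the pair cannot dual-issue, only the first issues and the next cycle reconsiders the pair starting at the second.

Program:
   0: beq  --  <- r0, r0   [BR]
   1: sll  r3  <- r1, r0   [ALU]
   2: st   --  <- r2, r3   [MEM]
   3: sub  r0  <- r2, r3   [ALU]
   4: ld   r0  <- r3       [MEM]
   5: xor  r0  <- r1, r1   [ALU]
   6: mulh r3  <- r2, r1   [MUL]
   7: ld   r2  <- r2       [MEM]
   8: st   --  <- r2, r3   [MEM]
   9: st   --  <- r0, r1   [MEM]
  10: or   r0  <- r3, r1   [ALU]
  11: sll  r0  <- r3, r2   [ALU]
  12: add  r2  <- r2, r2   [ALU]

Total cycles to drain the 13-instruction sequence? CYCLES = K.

CYCLES = 8

t=0 i0,i1:beq.BR/sll.ALU ; 2-wide
t=1 i2,i3:st.MEM/sub.ALU ; 2-wide
t=2 i4:ld.MEM ; WAW r0
t=3 i5,i6:xor.ALU/mulh.MUL ; 2-wide
t=4 i7:ld.MEM ; no-port MEM/MEM
t=5 i8:st.MEM ; no-port MEM/MEM
t=6 i9,i10:st.MEM/or.ALU ; 2-wide
t=7 i11,i12:sll.ALU/add.ALU ; 2-wide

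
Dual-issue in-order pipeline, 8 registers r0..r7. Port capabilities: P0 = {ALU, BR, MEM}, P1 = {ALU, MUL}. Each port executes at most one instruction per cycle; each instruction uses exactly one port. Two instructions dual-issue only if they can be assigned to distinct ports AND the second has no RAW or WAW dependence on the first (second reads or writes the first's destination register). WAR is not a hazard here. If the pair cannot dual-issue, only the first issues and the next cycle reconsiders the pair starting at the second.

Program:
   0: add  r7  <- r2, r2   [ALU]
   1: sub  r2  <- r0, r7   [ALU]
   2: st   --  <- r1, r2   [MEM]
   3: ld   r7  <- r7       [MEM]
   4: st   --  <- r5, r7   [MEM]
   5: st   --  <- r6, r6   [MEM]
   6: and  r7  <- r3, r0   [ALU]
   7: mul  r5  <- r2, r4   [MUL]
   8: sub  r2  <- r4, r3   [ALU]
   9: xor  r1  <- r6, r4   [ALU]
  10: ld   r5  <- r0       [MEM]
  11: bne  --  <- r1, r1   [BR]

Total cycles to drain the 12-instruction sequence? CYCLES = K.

CYCLES = 9

c0: i0 add  RAW r7
c1: i1 sub  RAW r2
c2: i2 st  no-port MEM/MEM
c3: i3 ld  no-port MEM/MEM
c4: i4 st  no-port MEM/MEM
c5: i5+i6 st;and  pair
c6: i7+i8 mul;sub  pair
c7: i9+i10 xor;ld  pair
c8: i11 bne  tail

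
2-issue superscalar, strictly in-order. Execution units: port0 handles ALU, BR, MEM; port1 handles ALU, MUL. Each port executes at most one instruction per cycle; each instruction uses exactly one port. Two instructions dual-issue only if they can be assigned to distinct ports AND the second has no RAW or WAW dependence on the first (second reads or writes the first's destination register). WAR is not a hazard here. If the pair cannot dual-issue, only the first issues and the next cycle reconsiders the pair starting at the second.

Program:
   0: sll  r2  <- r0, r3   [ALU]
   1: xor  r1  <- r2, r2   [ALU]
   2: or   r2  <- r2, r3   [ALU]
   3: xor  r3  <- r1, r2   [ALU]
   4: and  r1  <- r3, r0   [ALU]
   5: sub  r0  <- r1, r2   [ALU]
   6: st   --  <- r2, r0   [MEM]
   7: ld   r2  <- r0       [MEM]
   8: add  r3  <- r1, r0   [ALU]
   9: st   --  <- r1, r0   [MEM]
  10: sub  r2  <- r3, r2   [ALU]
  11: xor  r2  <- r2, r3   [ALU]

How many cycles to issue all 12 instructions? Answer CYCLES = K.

#0 head=0: sll.ALU i0 RAW r2
#1 head=1: xor.ALU+or.ALU i1+i2 pair
#2 head=3: xor.ALU i3 RAW r3
#3 head=4: and.ALU i4 RAW r1
#4 head=5: sub.ALU i5 RAW r0
#5 head=6: st.MEM i6 no-port MEM/MEM
#6 head=7: ld.MEM+add.ALU i7+i8 pair
#7 head=9: st.MEM+sub.ALU i9+i10 pair
#8 head=11: xor.ALU i11 tail

CYCLES = 9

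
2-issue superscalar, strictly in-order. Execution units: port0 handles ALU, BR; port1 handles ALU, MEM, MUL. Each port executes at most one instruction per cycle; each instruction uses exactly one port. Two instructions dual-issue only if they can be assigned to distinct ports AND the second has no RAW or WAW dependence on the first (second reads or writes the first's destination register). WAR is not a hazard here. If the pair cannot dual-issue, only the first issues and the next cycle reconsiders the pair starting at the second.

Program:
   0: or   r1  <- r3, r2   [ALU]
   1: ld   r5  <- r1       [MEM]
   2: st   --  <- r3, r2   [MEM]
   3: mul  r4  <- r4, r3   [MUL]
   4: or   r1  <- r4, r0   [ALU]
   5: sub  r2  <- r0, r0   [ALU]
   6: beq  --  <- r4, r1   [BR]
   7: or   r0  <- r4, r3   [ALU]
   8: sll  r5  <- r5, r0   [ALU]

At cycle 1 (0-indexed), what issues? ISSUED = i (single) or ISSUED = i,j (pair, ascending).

ISSUED = 1

t=0 i0:or ; RAW r1
t=1 i1:ld ; no-port MEM/MEM
t=2 i2:st ; no-port MEM/MUL
t=3 i3:mul ; RAW r4
t=4 i4&i5:or sub ; pair
t=5 i6&i7:beq or ; pair
t=6 i8:sll ; tail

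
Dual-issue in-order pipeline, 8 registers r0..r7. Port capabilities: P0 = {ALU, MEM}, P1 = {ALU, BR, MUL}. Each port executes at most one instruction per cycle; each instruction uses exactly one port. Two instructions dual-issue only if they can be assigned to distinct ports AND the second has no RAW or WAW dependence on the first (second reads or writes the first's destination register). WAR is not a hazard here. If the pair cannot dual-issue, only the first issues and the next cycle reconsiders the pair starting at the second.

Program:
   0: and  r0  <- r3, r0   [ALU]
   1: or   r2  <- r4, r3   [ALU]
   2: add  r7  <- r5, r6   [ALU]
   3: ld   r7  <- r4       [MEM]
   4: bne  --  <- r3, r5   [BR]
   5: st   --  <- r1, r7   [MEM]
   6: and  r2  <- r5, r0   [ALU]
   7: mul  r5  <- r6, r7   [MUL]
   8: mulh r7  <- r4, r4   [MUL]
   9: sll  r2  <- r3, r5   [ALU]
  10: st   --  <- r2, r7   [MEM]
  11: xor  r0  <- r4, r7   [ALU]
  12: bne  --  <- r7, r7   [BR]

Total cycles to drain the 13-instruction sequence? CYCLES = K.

CYCLES = 8

c0: i0/i1 and or  pair
c1: i2 add  WAW r7
c2: i3/i4 ld bne  pair
c3: i5/i6 st and  pair
c4: i7 mul  no-port MUL/MUL
c5: i8/i9 mulh sll  pair
c6: i10/i11 st xor  pair
c7: i12 bne  tail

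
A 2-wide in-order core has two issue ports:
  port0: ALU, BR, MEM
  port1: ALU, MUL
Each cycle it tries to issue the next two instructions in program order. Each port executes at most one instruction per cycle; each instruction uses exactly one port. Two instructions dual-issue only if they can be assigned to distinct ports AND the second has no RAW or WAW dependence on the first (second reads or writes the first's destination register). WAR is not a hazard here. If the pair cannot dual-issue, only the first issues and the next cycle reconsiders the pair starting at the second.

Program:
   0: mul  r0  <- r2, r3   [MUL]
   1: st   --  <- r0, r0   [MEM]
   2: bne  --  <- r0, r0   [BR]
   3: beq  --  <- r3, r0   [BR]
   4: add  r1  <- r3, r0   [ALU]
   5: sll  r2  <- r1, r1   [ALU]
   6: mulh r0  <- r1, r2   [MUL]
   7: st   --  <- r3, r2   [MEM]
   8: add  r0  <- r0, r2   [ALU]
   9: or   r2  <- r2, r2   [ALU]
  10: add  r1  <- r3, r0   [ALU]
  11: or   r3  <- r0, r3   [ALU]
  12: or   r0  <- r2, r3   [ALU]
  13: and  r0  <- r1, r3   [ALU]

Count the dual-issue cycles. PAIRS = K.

  cy0 -> i0 (mul.MUL) RAW r0
  cy1 -> i1 (st.MEM) no-port MEM/BR
  cy2 -> i2 (bne.BR) no-port BR/BR
  cy3 -> i3/i4 (beq.BR add.ALU) 2-wide
  cy4 -> i5 (sll.ALU) RAW r2
  cy5 -> i6/i7 (mulh.MUL st.MEM) 2-wide
  cy6 -> i8/i9 (add.ALU or.ALU) 2-wide
  cy7 -> i10/i11 (add.ALU or.ALU) 2-wide
  cy8 -> i12 (or.ALU) WAW r0
  cy9 -> i13 (and.ALU) tail

PAIRS = 4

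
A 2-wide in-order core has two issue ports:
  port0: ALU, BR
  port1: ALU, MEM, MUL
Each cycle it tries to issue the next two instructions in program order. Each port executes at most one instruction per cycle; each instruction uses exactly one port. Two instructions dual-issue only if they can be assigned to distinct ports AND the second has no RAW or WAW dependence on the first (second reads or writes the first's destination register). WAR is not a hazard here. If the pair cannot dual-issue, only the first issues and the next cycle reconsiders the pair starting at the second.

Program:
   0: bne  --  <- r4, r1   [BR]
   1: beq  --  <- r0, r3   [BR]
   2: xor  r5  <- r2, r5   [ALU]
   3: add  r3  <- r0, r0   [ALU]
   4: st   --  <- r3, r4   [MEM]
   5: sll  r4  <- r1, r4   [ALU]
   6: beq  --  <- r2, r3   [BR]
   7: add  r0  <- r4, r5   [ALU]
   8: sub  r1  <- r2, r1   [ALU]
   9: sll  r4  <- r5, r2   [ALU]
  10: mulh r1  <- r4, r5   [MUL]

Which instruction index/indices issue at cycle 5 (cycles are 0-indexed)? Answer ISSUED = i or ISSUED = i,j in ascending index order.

ISSUED = 8,9

  cy0 -> i0 (bne.BR) no-port BR/BR
  cy1 -> i1&i2 (beq.BR+xor.ALU) 2-wide
  cy2 -> i3 (add.ALU) RAW r3
  cy3 -> i4&i5 (st.MEM+sll.ALU) 2-wide
  cy4 -> i6&i7 (beq.BR+add.ALU) 2-wide
  cy5 -> i8&i9 (sub.ALU+sll.ALU) 2-wide
  cy6 -> i10 (mulh.MUL) tail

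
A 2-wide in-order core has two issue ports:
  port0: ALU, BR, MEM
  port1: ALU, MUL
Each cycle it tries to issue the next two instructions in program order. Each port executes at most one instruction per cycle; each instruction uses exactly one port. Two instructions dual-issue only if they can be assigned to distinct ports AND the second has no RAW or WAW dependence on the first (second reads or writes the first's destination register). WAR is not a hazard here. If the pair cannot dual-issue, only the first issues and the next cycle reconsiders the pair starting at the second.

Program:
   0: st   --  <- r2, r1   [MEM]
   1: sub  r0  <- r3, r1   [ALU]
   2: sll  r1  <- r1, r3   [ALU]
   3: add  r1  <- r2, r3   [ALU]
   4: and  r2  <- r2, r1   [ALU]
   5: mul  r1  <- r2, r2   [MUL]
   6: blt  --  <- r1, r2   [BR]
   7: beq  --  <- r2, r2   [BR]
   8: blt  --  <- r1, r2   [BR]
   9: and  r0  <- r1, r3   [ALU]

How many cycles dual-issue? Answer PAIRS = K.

t=0 i0+i1:st;sub ; pair
t=1 i2:sll ; WAW r1
t=2 i3:add ; RAW r1
t=3 i4:and ; RAW r2
t=4 i5:mul ; RAW r1
t=5 i6:blt ; no-port BR/BR
t=6 i7:beq ; no-port BR/BR
t=7 i8+i9:blt;and ; pair

PAIRS = 2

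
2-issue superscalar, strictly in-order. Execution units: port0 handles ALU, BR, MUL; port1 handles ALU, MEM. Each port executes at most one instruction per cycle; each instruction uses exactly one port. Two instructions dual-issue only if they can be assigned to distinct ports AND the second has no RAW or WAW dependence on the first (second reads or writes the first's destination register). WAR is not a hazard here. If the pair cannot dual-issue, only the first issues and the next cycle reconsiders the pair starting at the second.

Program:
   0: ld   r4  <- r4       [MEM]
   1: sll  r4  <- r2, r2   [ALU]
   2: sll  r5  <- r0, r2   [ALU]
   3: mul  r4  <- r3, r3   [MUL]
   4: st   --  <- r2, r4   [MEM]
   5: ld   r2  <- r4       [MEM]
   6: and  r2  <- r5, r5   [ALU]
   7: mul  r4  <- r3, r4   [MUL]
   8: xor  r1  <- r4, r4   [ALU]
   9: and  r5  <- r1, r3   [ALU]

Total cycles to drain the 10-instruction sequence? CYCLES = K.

CYCLES = 8

t=0 i0:ld.MEM ; WAW r4
t=1 i1/i2:sll.ALU+sll.ALU ; pair
t=2 i3:mul.MUL ; RAW r4
t=3 i4:st.MEM ; no-port MEM/MEM
t=4 i5:ld.MEM ; WAW r2
t=5 i6/i7:and.ALU+mul.MUL ; pair
t=6 i8:xor.ALU ; RAW r1
t=7 i9:and.ALU ; tail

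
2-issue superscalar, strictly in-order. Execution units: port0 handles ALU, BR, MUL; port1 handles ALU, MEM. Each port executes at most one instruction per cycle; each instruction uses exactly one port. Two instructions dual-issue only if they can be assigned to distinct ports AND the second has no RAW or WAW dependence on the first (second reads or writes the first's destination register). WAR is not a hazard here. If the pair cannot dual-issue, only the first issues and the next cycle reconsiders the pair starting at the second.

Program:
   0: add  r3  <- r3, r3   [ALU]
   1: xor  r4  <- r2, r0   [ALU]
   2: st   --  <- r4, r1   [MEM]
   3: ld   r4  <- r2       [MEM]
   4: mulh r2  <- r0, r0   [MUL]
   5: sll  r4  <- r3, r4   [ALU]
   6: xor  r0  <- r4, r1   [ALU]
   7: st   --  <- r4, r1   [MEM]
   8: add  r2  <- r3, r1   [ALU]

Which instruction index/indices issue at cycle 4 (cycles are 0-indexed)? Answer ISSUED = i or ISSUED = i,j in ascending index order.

c0: i0+i1 add.ALU+xor.ALU  dual
c1: i2 st.MEM  no-port MEM/MEM
c2: i3+i4 ld.MEM+mulh.MUL  dual
c3: i5 sll.ALU  RAW r4
c4: i6+i7 xor.ALU+st.MEM  dual
c5: i8 add.ALU  tail

ISSUED = 6,7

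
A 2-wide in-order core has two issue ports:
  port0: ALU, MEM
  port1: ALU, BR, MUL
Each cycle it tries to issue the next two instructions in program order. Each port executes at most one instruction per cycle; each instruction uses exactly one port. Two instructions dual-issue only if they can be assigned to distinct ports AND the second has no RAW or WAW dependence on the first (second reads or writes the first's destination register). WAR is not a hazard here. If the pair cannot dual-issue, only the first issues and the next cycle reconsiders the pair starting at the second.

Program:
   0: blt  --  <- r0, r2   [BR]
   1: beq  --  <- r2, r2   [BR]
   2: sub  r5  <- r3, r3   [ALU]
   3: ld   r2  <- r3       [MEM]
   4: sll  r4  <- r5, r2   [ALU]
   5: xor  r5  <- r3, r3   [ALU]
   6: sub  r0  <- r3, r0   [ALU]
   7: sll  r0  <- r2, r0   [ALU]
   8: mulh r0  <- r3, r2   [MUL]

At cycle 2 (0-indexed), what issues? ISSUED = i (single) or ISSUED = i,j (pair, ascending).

[0] i0  blt  -- no-port BR/BR
[1] i1&i2  beq sub  -- 2-wide
[2] i3  ld  -- RAW r2
[3] i4&i5  sll xor  -- 2-wide
[4] i6  sub  -- RAW+WAW r0
[5] i7  sll  -- WAW r0
[6] i8  mulh  -- tail

ISSUED = 3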